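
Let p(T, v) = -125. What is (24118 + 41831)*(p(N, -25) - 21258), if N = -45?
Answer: -1410187467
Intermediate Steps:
(24118 + 41831)*(p(N, -25) - 21258) = (24118 + 41831)*(-125 - 21258) = 65949*(-21383) = -1410187467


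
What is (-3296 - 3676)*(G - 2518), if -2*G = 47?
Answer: 17719338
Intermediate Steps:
G = -47/2 (G = -½*47 = -47/2 ≈ -23.500)
(-3296 - 3676)*(G - 2518) = (-3296 - 3676)*(-47/2 - 2518) = -6972*(-5083/2) = 17719338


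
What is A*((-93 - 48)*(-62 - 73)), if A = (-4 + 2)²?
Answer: 76140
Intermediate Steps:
A = 4 (A = (-2)² = 4)
A*((-93 - 48)*(-62 - 73)) = 4*((-93 - 48)*(-62 - 73)) = 4*(-141*(-135)) = 4*19035 = 76140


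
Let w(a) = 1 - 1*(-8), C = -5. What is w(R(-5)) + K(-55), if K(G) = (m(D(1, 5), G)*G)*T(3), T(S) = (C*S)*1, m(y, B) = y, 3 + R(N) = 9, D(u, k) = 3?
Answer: 2484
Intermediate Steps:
R(N) = 6 (R(N) = -3 + 9 = 6)
T(S) = -5*S (T(S) = -5*S*1 = -5*S)
w(a) = 9 (w(a) = 1 + 8 = 9)
K(G) = -45*G (K(G) = (3*G)*(-5*3) = (3*G)*(-15) = -45*G)
w(R(-5)) + K(-55) = 9 - 45*(-55) = 9 + 2475 = 2484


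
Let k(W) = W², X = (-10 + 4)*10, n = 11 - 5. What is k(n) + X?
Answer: -24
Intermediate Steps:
n = 6
X = -60 (X = -6*10 = -60)
k(n) + X = 6² - 60 = 36 - 60 = -24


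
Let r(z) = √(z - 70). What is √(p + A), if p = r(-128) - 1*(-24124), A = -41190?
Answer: √(-17066 + 3*I*√22) ≈ 0.0539 + 130.64*I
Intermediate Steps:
r(z) = √(-70 + z)
p = 24124 + 3*I*√22 (p = √(-70 - 128) - 1*(-24124) = √(-198) + 24124 = 3*I*√22 + 24124 = 24124 + 3*I*√22 ≈ 24124.0 + 14.071*I)
√(p + A) = √((24124 + 3*I*√22) - 41190) = √(-17066 + 3*I*√22)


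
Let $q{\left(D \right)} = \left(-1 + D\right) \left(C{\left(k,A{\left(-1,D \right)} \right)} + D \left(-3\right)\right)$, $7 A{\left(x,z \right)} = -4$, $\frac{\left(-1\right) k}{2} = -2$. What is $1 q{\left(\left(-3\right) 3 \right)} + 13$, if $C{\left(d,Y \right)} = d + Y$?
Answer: $- \frac{2039}{7} \approx -291.29$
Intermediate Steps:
$k = 4$ ($k = \left(-2\right) \left(-2\right) = 4$)
$A{\left(x,z \right)} = - \frac{4}{7}$ ($A{\left(x,z \right)} = \frac{1}{7} \left(-4\right) = - \frac{4}{7}$)
$C{\left(d,Y \right)} = Y + d$
$q{\left(D \right)} = \left(-1 + D\right) \left(\frac{24}{7} - 3 D\right)$ ($q{\left(D \right)} = \left(-1 + D\right) \left(\left(- \frac{4}{7} + 4\right) + D \left(-3\right)\right) = \left(-1 + D\right) \left(\frac{24}{7} - 3 D\right)$)
$1 q{\left(\left(-3\right) 3 \right)} + 13 = 1 \left(- \frac{24}{7} - 3 \left(\left(-3\right) 3\right)^{2} + \frac{45 \left(\left(-3\right) 3\right)}{7}\right) + 13 = 1 \left(- \frac{24}{7} - 3 \left(-9\right)^{2} + \frac{45}{7} \left(-9\right)\right) + 13 = 1 \left(- \frac{24}{7} - 243 - \frac{405}{7}\right) + 13 = 1 \left(- \frac{2130}{7}\right) + 13 = - \frac{2130}{7} + 13 = - \frac{2039}{7}$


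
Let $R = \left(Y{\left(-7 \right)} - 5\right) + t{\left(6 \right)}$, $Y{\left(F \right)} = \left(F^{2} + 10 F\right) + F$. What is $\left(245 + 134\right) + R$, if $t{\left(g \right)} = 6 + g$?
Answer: $358$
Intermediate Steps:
$Y{\left(F \right)} = F^{2} + 11 F$
$R = -21$ ($R = \left(- 7 \left(11 - 7\right) - 5\right) + \left(6 + 6\right) = \left(\left(-7\right) 4 - 5\right) + 12 = \left(-28 - 5\right) + 12 = -33 + 12 = -21$)
$\left(245 + 134\right) + R = \left(245 + 134\right) - 21 = 379 - 21 = 358$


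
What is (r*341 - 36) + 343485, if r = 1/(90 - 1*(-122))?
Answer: 72811529/212 ≈ 3.4345e+5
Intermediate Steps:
r = 1/212 (r = 1/(90 + 122) = 1/212 ≈ 0.0047170)
(r*341 - 36) + 343485 = ((1/212)*341 - 36) + 343485 = (341/212 - 36) + 343485 = -7291/212 + 343485 = 72811529/212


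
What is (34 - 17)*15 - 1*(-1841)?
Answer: 2096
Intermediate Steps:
(34 - 17)*15 - 1*(-1841) = 17*15 + 1841 = 255 + 1841 = 2096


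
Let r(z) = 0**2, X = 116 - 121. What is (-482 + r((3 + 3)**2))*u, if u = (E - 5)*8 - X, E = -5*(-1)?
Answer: -2410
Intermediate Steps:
E = 5
X = -5
r(z) = 0
u = 5 (u = (5 - 5)*8 - 1*(-5) = 0*8 + 5 = 0 + 5 = 5)
(-482 + r((3 + 3)**2))*u = (-482 + 0)*5 = -482*5 = -2410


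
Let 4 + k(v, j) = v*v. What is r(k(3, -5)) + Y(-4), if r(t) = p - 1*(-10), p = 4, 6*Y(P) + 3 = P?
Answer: 77/6 ≈ 12.833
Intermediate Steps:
Y(P) = -½ + P/6
k(v, j) = -4 + v² (k(v, j) = -4 + v*v = -4 + v²)
r(t) = 14 (r(t) = 4 - 1*(-10) = 4 + 10 = 14)
r(k(3, -5)) + Y(-4) = 14 + (-½ + (⅙)*(-4)) = 14 + (-½ - ⅔) = 14 - 7/6 = 77/6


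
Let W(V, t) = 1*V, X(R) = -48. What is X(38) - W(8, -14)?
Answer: -56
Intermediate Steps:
W(V, t) = V
X(38) - W(8, -14) = -48 - 1*8 = -48 - 8 = -56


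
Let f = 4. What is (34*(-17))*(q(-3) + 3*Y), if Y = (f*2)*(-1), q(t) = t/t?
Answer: 13294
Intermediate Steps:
q(t) = 1
Y = -8 (Y = (4*2)*(-1) = 8*(-1) = -8)
(34*(-17))*(q(-3) + 3*Y) = (34*(-17))*(1 + 3*(-8)) = -578*(1 - 24) = -578*(-23) = 13294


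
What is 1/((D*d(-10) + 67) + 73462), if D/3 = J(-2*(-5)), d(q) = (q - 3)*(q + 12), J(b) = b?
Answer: 1/72749 ≈ 1.3746e-5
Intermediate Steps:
d(q) = (-3 + q)*(12 + q)
D = 30 (D = 3*(-2*(-5)) = 3*10 = 30)
1/((D*d(-10) + 67) + 73462) = 1/((30*(-36 + (-10)² + 9*(-10)) + 67) + 73462) = 1/((30*(-36 + 100 - 90) + 67) + 73462) = 1/((30*(-26) + 67) + 73462) = 1/((-780 + 67) + 73462) = 1/(-713 + 73462) = 1/72749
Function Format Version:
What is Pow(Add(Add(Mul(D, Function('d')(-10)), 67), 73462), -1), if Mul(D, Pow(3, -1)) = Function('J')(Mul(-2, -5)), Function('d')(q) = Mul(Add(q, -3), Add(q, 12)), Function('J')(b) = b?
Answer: Rational(1, 72749) ≈ 1.3746e-5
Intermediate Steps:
Function('d')(q) = Mul(Add(-3, q), Add(12, q))
D = 30 (D = Mul(3, Mul(-2, -5)) = Mul(3, 10) = 30)
Pow(Add(Add(Mul(D, Function('d')(-10)), 67), 73462), -1) = Pow(Add(Add(Mul(30, Add(-36, Pow(-10, 2), Mul(9, -10))), 67), 73462), -1) = Pow(Add(Add(Mul(30, Add(-36, 100, -90)), 67), 73462), -1) = Pow(Add(Add(Mul(30, -26), 67), 73462), -1) = Pow(Add(Add(-780, 67), 73462), -1) = Pow(Add(-713, 73462), -1) = Pow(72749, -1) = Rational(1, 72749)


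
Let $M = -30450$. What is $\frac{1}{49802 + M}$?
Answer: $\frac{1}{19352} \approx 5.1674 \cdot 10^{-5}$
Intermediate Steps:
$\frac{1}{49802 + M} = \frac{1}{49802 - 30450} = \frac{1}{19352}$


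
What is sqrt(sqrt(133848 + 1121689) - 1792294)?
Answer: sqrt(-1792294 + sqrt(1255537)) ≈ 1338.3*I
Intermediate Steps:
sqrt(sqrt(133848 + 1121689) - 1792294) = sqrt(sqrt(1255537) - 1792294) = sqrt(-1792294 + sqrt(1255537))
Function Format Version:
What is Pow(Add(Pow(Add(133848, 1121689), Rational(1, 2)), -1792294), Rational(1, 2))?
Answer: Pow(Add(-1792294, Pow(1255537, Rational(1, 2))), Rational(1, 2)) ≈ Mul(1338.3, I)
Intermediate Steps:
Pow(Add(Pow(Add(133848, 1121689), Rational(1, 2)), -1792294), Rational(1, 2)) = Pow(Add(Pow(1255537, Rational(1, 2)), -1792294), Rational(1, 2)) = Pow(Add(-1792294, Pow(1255537, Rational(1, 2))), Rational(1, 2))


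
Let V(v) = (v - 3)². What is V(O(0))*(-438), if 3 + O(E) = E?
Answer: -15768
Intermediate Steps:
O(E) = -3 + E
V(v) = (-3 + v)²
V(O(0))*(-438) = (-3 + (-3 + 0))²*(-438) = (-3 - 3)²*(-438) = (-6)²*(-438) = 36*(-438) = -15768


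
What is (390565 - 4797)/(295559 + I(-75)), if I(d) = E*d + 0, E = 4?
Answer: 385768/295259 ≈ 1.3065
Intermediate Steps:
I(d) = 4*d (I(d) = 4*d + 0 = 4*d)
(390565 - 4797)/(295559 + I(-75)) = (390565 - 4797)/(295559 + 4*(-75)) = 385768/(295559 - 300) = 385768/295259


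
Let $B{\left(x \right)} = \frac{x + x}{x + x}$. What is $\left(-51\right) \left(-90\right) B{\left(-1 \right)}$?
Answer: $4590$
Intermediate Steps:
$B{\left(x \right)} = 1$ ($B{\left(x \right)} = \frac{2 x}{2 x} = 2 x \frac{1}{2 x} = 1$)
$\left(-51\right) \left(-90\right) B{\left(-1 \right)} = \left(-51\right) \left(-90\right) 1 = 4590 \cdot 1 = 4590$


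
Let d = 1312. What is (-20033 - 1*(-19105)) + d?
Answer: 384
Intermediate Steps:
(-20033 - 1*(-19105)) + d = (-20033 - 1*(-19105)) + 1312 = (-20033 + 19105) + 1312 = -928 + 1312 = 384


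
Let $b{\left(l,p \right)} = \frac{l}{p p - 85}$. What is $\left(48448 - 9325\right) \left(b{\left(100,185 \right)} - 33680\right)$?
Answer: $- \frac{749749976955}{569} \approx -1.3177 \cdot 10^{9}$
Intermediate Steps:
$b{\left(l,p \right)} = \frac{l}{-85 + p^{2}}$ ($b{\left(l,p \right)} = \frac{l}{p^{2} - 85} = \frac{l}{-85 + p^{2}}$)
$\left(48448 - 9325\right) \left(b{\left(100,185 \right)} - 33680\right) = \left(48448 - 9325\right) \left(\frac{100}{-85 + 185^{2}} - 33680\right) = 39123 \left(\frac{100}{-85 + 34225} - 33680\right) = 39123 \left(\frac{100}{34140} - 33680\right) = 39123 \left(100 \cdot \frac{1}{34140} - 33680\right) = 39123 \left(\frac{5}{1707} - 33680\right) = 39123 \left(- \frac{57491755}{1707}\right) = - \frac{749749976955}{569}$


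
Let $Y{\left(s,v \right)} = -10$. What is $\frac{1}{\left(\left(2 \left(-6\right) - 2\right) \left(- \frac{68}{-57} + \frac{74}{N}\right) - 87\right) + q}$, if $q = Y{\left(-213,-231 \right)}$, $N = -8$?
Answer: $\frac{114}{1801} \approx 0.063298$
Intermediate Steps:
$q = -10$
$\frac{1}{\left(\left(2 \left(-6\right) - 2\right) \left(- \frac{68}{-57} + \frac{74}{N}\right) - 87\right) + q} = \frac{1}{\left(\left(2 \left(-6\right) - 2\right) \left(- \frac{68}{-57} + \frac{74}{-8}\right) - 87\right) - 10} = \frac{1}{\left(\left(-12 - 2\right) \left(\left(-68\right) \left(- \frac{1}{57}\right) + 74 \left(- \frac{1}{8}\right)\right) - 87\right) - 10} = \frac{1}{\left(- 14 \left(\frac{68}{57} - \frac{37}{4}\right) - 87\right) - 10} = \frac{1}{\left(\left(-14\right) \left(- \frac{1837}{228}\right) - 87\right) - 10} = \frac{1}{\left(\frac{12859}{114} - 87\right) - 10} = \frac{1}{\frac{2941}{114} - 10} = \frac{1}{\frac{1801}{114}} = \frac{114}{1801}$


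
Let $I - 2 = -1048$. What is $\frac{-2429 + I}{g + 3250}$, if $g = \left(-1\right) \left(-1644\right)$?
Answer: $- \frac{3475}{4894} \approx -0.71005$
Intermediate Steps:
$I = -1046$ ($I = 2 - 1048 = -1046$)
$g = 1644$
$\frac{-2429 + I}{g + 3250} = \frac{-2429 - 1046}{1644 + 3250} = - \frac{3475}{4894}$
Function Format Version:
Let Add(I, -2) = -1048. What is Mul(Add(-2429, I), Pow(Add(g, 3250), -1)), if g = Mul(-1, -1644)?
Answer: Rational(-3475, 4894) ≈ -0.71005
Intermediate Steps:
I = -1046 (I = Add(2, -1048) = -1046)
g = 1644
Mul(Add(-2429, I), Pow(Add(g, 3250), -1)) = Mul(Add(-2429, -1046), Pow(Add(1644, 3250), -1)) = Mul(-3475, Pow(4894, -1)) = Mul(-3475, Rational(1, 4894)) = Rational(-3475, 4894)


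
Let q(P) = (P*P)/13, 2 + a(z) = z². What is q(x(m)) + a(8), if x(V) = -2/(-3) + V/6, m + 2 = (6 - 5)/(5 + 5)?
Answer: 322449/5200 ≈ 62.009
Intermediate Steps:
a(z) = -2 + z²
m = -19/10 (m = -2 + (6 - 5)/(5 + 5) = -2 + 1/10 = -2 + 1*(⅒) = -2 + ⅒ = -19/10 ≈ -1.9000)
x(V) = ⅔ + V/6 (x(V) = -2*(-⅓) + V*(⅙) = ⅔ + V/6)
q(P) = P²/13 (q(P) = P²*(1/13) = P²/13)
q(x(m)) + a(8) = (⅔ + (⅙)*(-19/10))²/13 + (-2 + 8²) = (⅔ - 19/60)²/13 + (-2 + 64) = (7/20)²/13 + 62 = (1/13)*(49/400) + 62 = 49/5200 + 62 = 322449/5200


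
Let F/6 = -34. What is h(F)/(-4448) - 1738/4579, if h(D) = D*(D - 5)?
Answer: -50740217/5091848 ≈ -9.9650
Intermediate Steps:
F = -204 (F = 6*(-34) = -204)
h(D) = D*(-5 + D)
h(F)/(-4448) - 1738/4579 = -204*(-5 - 204)/(-4448) - 1738/4579 = -204*(-209)*(-1/4448) - 1738*1/4579 = 42636*(-1/4448) - 1738/4579 = -10659/1112 - 1738/4579 = -50740217/5091848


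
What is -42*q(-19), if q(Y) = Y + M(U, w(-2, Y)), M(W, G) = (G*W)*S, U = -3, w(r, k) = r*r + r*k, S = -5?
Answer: -25662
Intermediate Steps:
w(r, k) = r**2 + k*r
M(W, G) = -5*G*W (M(W, G) = (G*W)*(-5) = -5*G*W)
q(Y) = 60 - 29*Y (q(Y) = Y - 5*(-2*(Y - 2))*(-3) = Y - 5*(-2*(-2 + Y))*(-3) = Y - 5*(4 - 2*Y)*(-3) = Y + (60 - 30*Y) = 60 - 29*Y)
-42*q(-19) = -42*(60 - 29*(-19)) = -42*(60 + 551) = -42*611 = -25662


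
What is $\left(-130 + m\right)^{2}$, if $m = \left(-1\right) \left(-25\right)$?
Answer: $11025$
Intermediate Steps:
$m = 25$
$\left(-130 + m\right)^{2} = \left(-130 + 25\right)^{2} = \left(-105\right)^{2} = 11025$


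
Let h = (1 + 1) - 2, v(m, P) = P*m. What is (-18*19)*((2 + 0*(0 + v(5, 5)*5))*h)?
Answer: 0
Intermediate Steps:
h = 0 (h = 2 - 2 = 0)
(-18*19)*((2 + 0*(0 + v(5, 5)*5))*h) = (-18*19)*((2 + 0*(0 + (5*5)*5))*0) = -342*(2 + 0*(0 + 25*5))*0 = -342*(2 + 0*(0 + 125))*0 = -342*(2 + 0*125)*0 = -342*(2 + 0)*0 = -684*0 = -342*0 = 0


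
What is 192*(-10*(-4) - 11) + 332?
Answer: 5900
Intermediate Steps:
192*(-10*(-4) - 11) + 332 = 192*(40 - 11) + 332 = 192*29 + 332 = 5568 + 332 = 5900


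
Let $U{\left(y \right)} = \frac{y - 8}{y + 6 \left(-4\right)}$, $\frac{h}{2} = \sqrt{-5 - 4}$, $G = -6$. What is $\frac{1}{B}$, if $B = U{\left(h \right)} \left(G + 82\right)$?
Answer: $\frac{3}{100} + \frac{6 i}{475} \approx 0.03 + 0.012632 i$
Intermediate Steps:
$h = 6 i$ ($h = 2 \sqrt{-5 - 4} = 2 \sqrt{-9} = 2 \cdot 3 i = 6 i \approx 6.0 i$)
$U{\left(y \right)} = \frac{-8 + y}{-24 + y}$ ($U{\left(y \right)} = \frac{-8 + y}{y - 24} = \frac{-8 + y}{-24 + y}$)
$B = \frac{19 \left(-24 - 6 i\right) \left(-8 + 6 i\right)}{153}$ ($B = \frac{-8 + 6 i}{-24 + 6 i} \left(-6 + 82\right) = \frac{-24 - 6 i}{612} \left(-8 + 6 i\right) 76 = \frac{\left(-24 - 6 i\right) \left(-8 + 6 i\right)}{612} \cdot 76 = \frac{19 \left(-24 - 6 i\right) \left(-8 + 6 i\right)}{153} \approx 28.314 - 11.922 i$)
$\frac{1}{B} = \frac{1}{\frac{1444}{51} - \frac{608 i}{51}} = \frac{153 \left(\frac{1444}{51} + \frac{608 i}{51}\right)}{144400}$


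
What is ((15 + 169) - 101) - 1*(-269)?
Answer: 352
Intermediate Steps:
((15 + 169) - 101) - 1*(-269) = (184 - 101) + 269 = 83 + 269 = 352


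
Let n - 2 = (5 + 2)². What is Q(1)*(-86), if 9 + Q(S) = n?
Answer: -3612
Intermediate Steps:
n = 51 (n = 2 + (5 + 2)² = 2 + 7² = 2 + 49 = 51)
Q(S) = 42 (Q(S) = -9 + 51 = 42)
Q(1)*(-86) = 42*(-86) = -3612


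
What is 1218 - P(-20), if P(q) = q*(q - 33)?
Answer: 158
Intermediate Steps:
P(q) = q*(-33 + q)
1218 - P(-20) = 1218 - (-20)*(-33 - 20) = 1218 - (-20)*(-53) = 1218 - 1*1060 = 1218 - 1060 = 158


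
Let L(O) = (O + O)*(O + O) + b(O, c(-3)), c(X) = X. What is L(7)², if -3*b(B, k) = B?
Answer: 337561/9 ≈ 37507.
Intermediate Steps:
b(B, k) = -B/3
L(O) = 4*O² - O/3 (L(O) = (O + O)*(O + O) - O/3 = (2*O)*(2*O) - O/3 = 4*O² - O/3)
L(7)² = ((⅓)*7*(-1 + 12*7))² = ((⅓)*7*(-1 + 84))² = ((⅓)*7*83)² = (581/3)² = 337561/9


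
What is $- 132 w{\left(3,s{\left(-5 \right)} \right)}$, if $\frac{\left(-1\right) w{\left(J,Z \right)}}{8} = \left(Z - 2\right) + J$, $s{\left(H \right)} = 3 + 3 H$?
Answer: $-11616$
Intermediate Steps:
$w{\left(J,Z \right)} = 16 - 8 J - 8 Z$ ($w{\left(J,Z \right)} = - 8 \left(\left(Z - 2\right) + J\right) = - 8 \left(\left(-2 + Z\right) + J\right) = - 8 \left(-2 + J + Z\right) = 16 - 8 J - 8 Z$)
$- 132 w{\left(3,s{\left(-5 \right)} \right)} = - 132 \left(16 - 24 - 8 \left(3 + 3 \left(-5\right)\right)\right) = - 132 \left(16 - 24 - 8 \left(3 - 15\right)\right) = - 132 \left(16 - 24 - -96\right) = - 132 \left(16 - 24 + 96\right) = \left(-132\right) 88 = -11616$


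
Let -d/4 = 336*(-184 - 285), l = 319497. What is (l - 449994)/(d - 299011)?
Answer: -130497/331325 ≈ -0.39386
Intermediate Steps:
d = 630336 (d = -1344*(-184 - 285) = -1344*(-469) = -4*(-157584) = 630336)
(l - 449994)/(d - 299011) = (319497 - 449994)/(630336 - 299011) = -130497/331325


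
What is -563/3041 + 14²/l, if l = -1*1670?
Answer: -768123/2539235 ≈ -0.30250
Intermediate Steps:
l = -1670
-563/3041 + 14²/l = -563/3041 + 14²/(-1670) = -563*1/3041 + 196*(-1/1670) = -563/3041 - 98/835 = -768123/2539235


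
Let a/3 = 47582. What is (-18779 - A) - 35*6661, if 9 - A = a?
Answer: -109177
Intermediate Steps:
a = 142746 (a = 3*47582 = 142746)
A = -142737 (A = 9 - 1*142746 = 9 - 142746 = -142737)
(-18779 - A) - 35*6661 = (-18779 - 1*(-142737)) - 35*6661 = (-18779 + 142737) - 1*233135 = 123958 - 233135 = -109177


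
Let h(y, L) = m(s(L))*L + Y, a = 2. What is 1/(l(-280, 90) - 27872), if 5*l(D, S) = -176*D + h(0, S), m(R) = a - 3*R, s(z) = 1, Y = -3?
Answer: -5/90173 ≈ -5.5449e-5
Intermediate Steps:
m(R) = 2 - 3*R
h(y, L) = -3 - L (h(y, L) = (2 - 3*1)*L - 3 = (2 - 3)*L - 3 = -L - 3 = -3 - L)
l(D, S) = -⅗ - 176*D/5 - S/5 (l(D, S) = (-176*D + (-3 - S))/5 = (-3 - S - 176*D)/5 = -⅗ - 176*D/5 - S/5)
1/(l(-280, 90) - 27872) = 1/((-⅗ - 176/5*(-280) - ⅕*90) - 27872) = 1/((-⅗ + 9856 - 18) - 27872) = 1/(49187/5 - 27872) = 1/(-90173/5) = -5/90173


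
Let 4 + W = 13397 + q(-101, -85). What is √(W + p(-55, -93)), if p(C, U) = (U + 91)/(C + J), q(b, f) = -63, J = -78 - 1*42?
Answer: 4*√1020579/35 ≈ 115.46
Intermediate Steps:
J = -120 (J = -78 - 42 = -120)
p(C, U) = (91 + U)/(-120 + C) (p(C, U) = (U + 91)/(C - 120) = (91 + U)/(-120 + C))
W = 13330 (W = -4 + (13397 - 63) = -4 + 13334 = 13330)
√(W + p(-55, -93)) = √(13330 + (91 - 93)/(-120 - 55)) = √(13330 - 2/(-175)) = √(13330 - 1/175*(-2)) = √(13330 + 2/175) = √(2332752/175) = 4*√1020579/35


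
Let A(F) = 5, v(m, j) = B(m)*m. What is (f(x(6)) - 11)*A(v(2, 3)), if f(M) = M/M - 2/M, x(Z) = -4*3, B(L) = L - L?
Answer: -295/6 ≈ -49.167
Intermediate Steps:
B(L) = 0
x(Z) = -12
v(m, j) = 0 (v(m, j) = 0*m = 0)
f(M) = 1 - 2/M
(f(x(6)) - 11)*A(v(2, 3)) = ((-2 - 12)/(-12) - 11)*5 = (-1/12*(-14) - 11)*5 = (7/6 - 11)*5 = -59/6*5 = -295/6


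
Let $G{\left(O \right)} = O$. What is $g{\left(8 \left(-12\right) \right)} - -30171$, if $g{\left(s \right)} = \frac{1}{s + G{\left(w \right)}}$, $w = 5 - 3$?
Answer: $\frac{2836073}{94} \approx 30171.0$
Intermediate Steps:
$w = 2$
$g{\left(s \right)} = \frac{1}{2 + s}$ ($g{\left(s \right)} = \frac{1}{s + 2} = \frac{1}{2 + s}$)
$g{\left(8 \left(-12\right) \right)} - -30171 = \frac{1}{2 + 8 \left(-12\right)} - -30171 = \frac{1}{2 - 96} + 30171 = \frac{1}{-94} + 30171 = - \frac{1}{94} + 30171 = \frac{2836073}{94}$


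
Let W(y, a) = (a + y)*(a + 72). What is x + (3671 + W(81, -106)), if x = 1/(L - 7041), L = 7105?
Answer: 289345/64 ≈ 4521.0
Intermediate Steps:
W(y, a) = (72 + a)*(a + y) (W(y, a) = (a + y)*(72 + a) = (72 + a)*(a + y))
x = 1/64 (x = 1/(7105 - 7041) = 1/64 ≈ 0.015625)
x + (3671 + W(81, -106)) = 1/64 + (3671 + ((-106)² + 72*(-106) + 72*81 - 106*81)) = 1/64 + (3671 + (11236 - 7632 + 5832 - 8586)) = 1/64 + (3671 + 850) = 1/64 + 4521 = 289345/64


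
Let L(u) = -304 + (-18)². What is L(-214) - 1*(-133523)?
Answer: 133543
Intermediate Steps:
L(u) = 20 (L(u) = -304 + 324 = 20)
L(-214) - 1*(-133523) = 20 - 1*(-133523) = 20 + 133523 = 133543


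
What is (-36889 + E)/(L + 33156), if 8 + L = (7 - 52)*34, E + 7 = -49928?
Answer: -43412/15809 ≈ -2.7460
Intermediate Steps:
E = -49935 (E = -7 - 49928 = -49935)
L = -1538 (L = -8 + (7 - 52)*34 = -8 - 45*34 = -8 - 1530 = -1538)
(-36889 + E)/(L + 33156) = (-36889 - 49935)/(-1538 + 33156) = -86824/31618 = -86824*1/31618 = -43412/15809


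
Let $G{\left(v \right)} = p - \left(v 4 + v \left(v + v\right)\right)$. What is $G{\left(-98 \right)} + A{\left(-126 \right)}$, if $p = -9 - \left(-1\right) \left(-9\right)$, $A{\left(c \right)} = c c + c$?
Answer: $-3084$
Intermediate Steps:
$A{\left(c \right)} = c + c^{2}$ ($A{\left(c \right)} = c^{2} + c = c + c^{2}$)
$p = -18$ ($p = -9 - 9 = -18$)
$G{\left(v \right)} = -18 - 4 v - 2 v^{2}$ ($G{\left(v \right)} = -18 - \left(v 4 + v \left(v + v\right)\right) = -18 - \left(4 v + v 2 v\right) = -18 - \left(4 v + 2 v^{2}\right) = -18 - \left(2 v^{2} + 4 v\right) = -18 - 4 v - 2 v^{2}$)
$G{\left(-98 \right)} + A{\left(-126 \right)} = \left(-18 - -392 - 2 \left(-98\right)^{2}\right) - 126 \left(1 - 126\right) = \left(-18 + 392 - 19208\right) - -15750 = \left(-18 + 392 - 19208\right) + 15750 = -18834 + 15750 = -3084$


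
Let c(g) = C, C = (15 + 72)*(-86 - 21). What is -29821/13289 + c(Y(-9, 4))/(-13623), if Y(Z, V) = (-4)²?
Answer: -94181394/60345349 ≈ -1.5607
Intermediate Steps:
Y(Z, V) = 16
C = -9309 (C = 87*(-107) = -9309)
c(g) = -9309
-29821/13289 + c(Y(-9, 4))/(-13623) = -29821/13289 - 9309/(-13623) = -29821*1/13289 - 9309*(-1/13623) = -29821/13289 + 3103/4541 = -94181394/60345349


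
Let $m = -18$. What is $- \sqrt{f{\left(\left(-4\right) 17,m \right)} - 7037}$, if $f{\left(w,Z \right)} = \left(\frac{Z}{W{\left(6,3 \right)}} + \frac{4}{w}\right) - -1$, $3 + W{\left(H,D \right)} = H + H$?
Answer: $- \frac{i \sqrt{2033999}}{17} \approx - 83.893 i$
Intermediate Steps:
$W{\left(H,D \right)} = -3 + 2 H$ ($W{\left(H,D \right)} = -3 + \left(H + H\right) = -3 + 2 H$)
$f{\left(w,Z \right)} = 1 + \frac{4}{w} + \frac{Z}{9}$ ($f{\left(w,Z \right)} = \left(\frac{Z}{-3 + 2 \cdot 6} + \frac{4}{w}\right) - -1 = \left(\frac{Z}{-3 + 12} + \frac{4}{w}\right) + 1 = \left(\frac{Z}{9} + \frac{4}{w}\right) + 1 = \left(\frac{4}{w} + \frac{Z}{9}\right) + 1 = 1 + \frac{4}{w} + \frac{Z}{9}$)
$- \sqrt{f{\left(\left(-4\right) 17,m \right)} - 7037} = - \sqrt{\left(1 + \frac{4}{\left(-4\right) 17} + \frac{1}{9} \left(-18\right)\right) - 7037} = - \sqrt{\left(1 + \frac{4}{-68} - 2\right) - 7037} = - \sqrt{\left(1 + 4 \left(- \frac{1}{68}\right) - 2\right) - 7037} = - \sqrt{\left(1 - \frac{1}{17} - 2\right) - 7037} = - \sqrt{- \frac{18}{17} - 7037} = - \sqrt{- \frac{119647}{17}} = - \frac{i \sqrt{2033999}}{17}$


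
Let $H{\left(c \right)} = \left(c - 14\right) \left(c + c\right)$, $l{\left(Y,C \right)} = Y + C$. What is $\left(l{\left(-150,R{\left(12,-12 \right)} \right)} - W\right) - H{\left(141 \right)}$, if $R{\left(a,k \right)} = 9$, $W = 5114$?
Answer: $-41069$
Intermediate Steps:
$l{\left(Y,C \right)} = C + Y$
$H{\left(c \right)} = 2 c \left(-14 + c\right)$ ($H{\left(c \right)} = \left(-14 + c\right) 2 c = 2 c \left(-14 + c\right)$)
$\left(l{\left(-150,R{\left(12,-12 \right)} \right)} - W\right) - H{\left(141 \right)} = \left(\left(9 - 150\right) - 5114\right) - 2 \cdot 141 \left(-14 + 141\right) = \left(-141 - 5114\right) - 2 \cdot 141 \cdot 127 = -5255 - 35814 = -41069$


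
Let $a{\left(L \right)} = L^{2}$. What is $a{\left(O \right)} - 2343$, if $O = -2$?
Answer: $-2339$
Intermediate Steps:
$a{\left(O \right)} - 2343 = \left(-2\right)^{2} - 2343 = 4 - 2343 = -2339$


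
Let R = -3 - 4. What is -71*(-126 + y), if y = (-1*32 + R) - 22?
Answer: 13277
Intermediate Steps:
R = -7
y = -61 (y = (-1*32 - 7) - 22 = (-32 - 7) - 22 = -39 - 22 = -61)
-71*(-126 + y) = -71*(-126 - 61) = -71*(-187) = 13277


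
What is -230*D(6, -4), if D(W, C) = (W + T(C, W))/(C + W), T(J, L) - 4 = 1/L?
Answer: -7015/6 ≈ -1169.2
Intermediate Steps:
T(J, L) = 4 + 1/L
D(W, C) = (4 + W + 1/W)/(C + W) (D(W, C) = (W + (4 + 1/W))/(C + W) = (4 + W + 1/W)/(C + W))
-230*D(6, -4) = -230*(1 + 6² + 4*6)/(6*(-4 + 6)) = -115*(1 + 36 + 24)/(3*2) = -115*61/(3*2) = -230*61/12 = -7015/6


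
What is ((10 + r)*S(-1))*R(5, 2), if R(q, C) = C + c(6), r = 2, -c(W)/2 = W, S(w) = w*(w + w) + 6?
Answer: -960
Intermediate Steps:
S(w) = 6 + 2*w² (S(w) = w*(2*w) + 6 = 2*w² + 6 = 6 + 2*w²)
c(W) = -2*W
R(q, C) = -12 + C (R(q, C) = C - 2*6 = C - 12 = -12 + C)
((10 + r)*S(-1))*R(5, 2) = ((10 + 2)*(6 + 2*(-1)²))*(-12 + 2) = (12*(6 + 2*1))*(-10) = (12*(6 + 2))*(-10) = (12*8)*(-10) = 96*(-10) = -960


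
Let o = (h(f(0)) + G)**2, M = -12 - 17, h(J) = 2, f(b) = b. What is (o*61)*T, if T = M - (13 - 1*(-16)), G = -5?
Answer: -31842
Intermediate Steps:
M = -29
T = -58 (T = -29 - (13 - 1*(-16)) = -29 - (13 + 16) = -29 - 1*29 = -29 - 29 = -58)
o = 9 (o = (2 - 5)**2 = (-3)**2 = 9)
(o*61)*T = (9*61)*(-58) = 549*(-58) = -31842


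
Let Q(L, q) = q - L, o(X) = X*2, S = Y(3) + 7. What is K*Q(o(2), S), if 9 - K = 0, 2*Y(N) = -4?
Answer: 9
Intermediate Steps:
Y(N) = -2 (Y(N) = (½)*(-4) = -2)
S = 5 (S = -2 + 7 = 5)
o(X) = 2*X
K = 9 (K = 9 - 1*0 = 9 + 0 = 9)
K*Q(o(2), S) = 9*(5 - 2*2) = 9*(5 - 1*4) = 9*(5 - 4) = 9*1 = 9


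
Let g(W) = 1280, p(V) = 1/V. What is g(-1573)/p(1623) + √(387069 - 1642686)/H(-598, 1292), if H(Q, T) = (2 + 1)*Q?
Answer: 2077440 - 11*I*√1153/598 ≈ 2.0774e+6 - 0.62461*I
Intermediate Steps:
H(Q, T) = 3*Q
g(-1573)/p(1623) + √(387069 - 1642686)/H(-598, 1292) = 1280/(1/1623) + √(387069 - 1642686)/((3*(-598))) = 1280/(1/1623) + √(-1255617)/(-1794) = 1280*1623 + (33*I*√1153)*(-1/1794) = 2077440 - 11*I*√1153/598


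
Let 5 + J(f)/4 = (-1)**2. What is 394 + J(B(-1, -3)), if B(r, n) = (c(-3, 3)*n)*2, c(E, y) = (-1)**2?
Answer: 378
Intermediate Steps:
c(E, y) = 1
B(r, n) = 2*n (B(r, n) = (1*n)*2 = n*2 = 2*n)
J(f) = -16 (J(f) = -20 + 4*(-1)**2 = -20 + 4*1 = -20 + 4 = -16)
394 + J(B(-1, -3)) = 394 - 16 = 378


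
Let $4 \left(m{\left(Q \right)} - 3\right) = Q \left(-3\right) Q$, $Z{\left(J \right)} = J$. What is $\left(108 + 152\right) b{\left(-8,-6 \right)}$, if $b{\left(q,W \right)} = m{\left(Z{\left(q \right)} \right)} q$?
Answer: $93600$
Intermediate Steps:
$m{\left(Q \right)} = 3 - \frac{3 Q^{2}}{4}$ ($m{\left(Q \right)} = 3 + \frac{Q \left(-3\right) Q}{4} = 3 + \frac{- 3 Q Q}{4} = 3 + \frac{\left(-3\right) Q^{2}}{4} = 3 - \frac{3 Q^{2}}{4}$)
$b{\left(q,W \right)} = q \left(3 - \frac{3 q^{2}}{4}\right)$ ($b{\left(q,W \right)} = \left(3 - \frac{3 q^{2}}{4}\right) q = q \left(3 - \frac{3 q^{2}}{4}\right)$)
$\left(108 + 152\right) b{\left(-8,-6 \right)} = \left(108 + 152\right) \frac{3}{4} \left(-8\right) \left(4 - \left(-8\right)^{2}\right) = 260 \cdot \frac{3}{4} \left(-8\right) \left(4 - 64\right) = 260 \cdot \frac{3}{4} \left(-8\right) \left(-60\right) = 260 \cdot 360 = 93600$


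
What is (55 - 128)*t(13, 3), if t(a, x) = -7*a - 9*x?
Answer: 8614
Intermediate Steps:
t(a, x) = -9*x - 7*a
(55 - 128)*t(13, 3) = (55 - 128)*(-9*3 - 7*13) = -73*(-27 - 91) = -73*(-118) = 8614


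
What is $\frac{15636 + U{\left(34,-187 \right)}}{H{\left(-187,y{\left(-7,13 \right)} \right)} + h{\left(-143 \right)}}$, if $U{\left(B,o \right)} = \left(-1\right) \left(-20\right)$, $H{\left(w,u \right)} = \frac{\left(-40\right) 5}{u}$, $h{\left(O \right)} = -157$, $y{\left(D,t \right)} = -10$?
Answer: $- \frac{15656}{137} \approx -114.28$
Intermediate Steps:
$H{\left(w,u \right)} = - \frac{200}{u}$
$U{\left(B,o \right)} = 20$
$\frac{15636 + U{\left(34,-187 \right)}}{H{\left(-187,y{\left(-7,13 \right)} \right)} + h{\left(-143 \right)}} = \frac{15636 + 20}{- \frac{200}{-10} - 157} = \frac{15656}{\left(-200\right) \left(- \frac{1}{10}\right) - 157} = \frac{15656}{20 - 157} = \frac{15656}{-137} = 15656 \left(- \frac{1}{137}\right) = - \frac{15656}{137}$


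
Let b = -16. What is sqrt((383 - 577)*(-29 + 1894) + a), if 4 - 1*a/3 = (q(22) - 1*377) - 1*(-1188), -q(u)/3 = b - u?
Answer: 11*I*sqrt(3013) ≈ 603.8*I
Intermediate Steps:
q(u) = 48 + 3*u (q(u) = -3*(-16 - u) = 48 + 3*u)
a = -2763 (a = 12 - 3*(((48 + 3*22) - 1*377) - 1*(-1188)) = 12 - 3*(((48 + 66) - 377) + 1188) = 12 - 3*((114 - 377) + 1188) = 12 - 3*(-263 + 1188) = 12 - 3*925 = 12 - 2775 = -2763)
sqrt((383 - 577)*(-29 + 1894) + a) = sqrt((383 - 577)*(-29 + 1894) - 2763) = sqrt(-194*1865 - 2763) = sqrt(-361810 - 2763) = sqrt(-364573) = 11*I*sqrt(3013)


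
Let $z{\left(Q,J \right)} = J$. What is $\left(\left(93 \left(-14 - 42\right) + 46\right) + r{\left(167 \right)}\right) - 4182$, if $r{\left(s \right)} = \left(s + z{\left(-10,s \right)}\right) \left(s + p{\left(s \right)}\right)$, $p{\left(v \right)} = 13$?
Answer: $50776$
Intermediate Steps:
$r{\left(s \right)} = 2 s \left(13 + s\right)$ ($r{\left(s \right)} = \left(s + s\right) \left(s + 13\right) = 2 s \left(13 + s\right)$)
$\left(\left(93 \left(-14 - 42\right) + 46\right) + r{\left(167 \right)}\right) - 4182 = \left(\left(93 \left(-14 - 42\right) + 46\right) + 2 \cdot 167 \left(13 + 167\right)\right) - 4182 = \left(\left(93 \left(-14 - 42\right) + 46\right) + 2 \cdot 167 \cdot 180\right) - 4182 = \left(\left(93 \left(-56\right) + 46\right) + 60120\right) - 4182 = \left(\left(-5208 + 46\right) + 60120\right) - 4182 = \left(-5162 + 60120\right) - 4182 = 54958 - 4182 = 50776$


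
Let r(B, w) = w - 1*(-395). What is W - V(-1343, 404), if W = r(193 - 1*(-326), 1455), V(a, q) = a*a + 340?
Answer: -1802139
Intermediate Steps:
V(a, q) = 340 + a**2 (V(a, q) = a**2 + 340 = 340 + a**2)
r(B, w) = 395 + w (r(B, w) = w + 395 = 395 + w)
W = 1850 (W = 395 + 1455 = 1850)
W - V(-1343, 404) = 1850 - (340 + (-1343)**2) = 1850 - (340 + 1803649) = 1850 - 1*1803989 = 1850 - 1803989 = -1802139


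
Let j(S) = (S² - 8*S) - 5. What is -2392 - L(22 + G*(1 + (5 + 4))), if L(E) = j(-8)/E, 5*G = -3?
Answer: -38395/16 ≈ -2399.7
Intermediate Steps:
G = -⅗ (G = (⅕)*(-3) = -⅗ ≈ -0.60000)
j(S) = -5 + S² - 8*S
L(E) = 123/E (L(E) = (-5 + (-8)² - 8*(-8))/E = (-5 + 64 + 64)/E = 123/E)
-2392 - L(22 + G*(1 + (5 + 4))) = -2392 - 123/(22 - 3*(1 + (5 + 4))/5) = -2392 - 123/(22 - 3*(1 + 9)/5) = -2392 - 123/(22 - ⅗*10) = -2392 - 123/(22 - 6) = -2392 - 123/16 = -38395/16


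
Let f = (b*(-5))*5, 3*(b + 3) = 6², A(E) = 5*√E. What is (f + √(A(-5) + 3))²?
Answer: (225 - √(3 + 5*I*√5))² ≈ 49413.0 - 920.6*I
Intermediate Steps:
b = 9 (b = -3 + (⅓)*6² = -3 + (⅓)*36 = -3 + 12 = 9)
f = -225 (f = (9*(-5))*5 = -45*5 = -225)
(f + √(A(-5) + 3))² = (-225 + √(5*√(-5) + 3))² = (-225 + √(5*(I*√5) + 3))² = (-225 + √(5*I*√5 + 3))² = (-225 + √(3 + 5*I*√5))²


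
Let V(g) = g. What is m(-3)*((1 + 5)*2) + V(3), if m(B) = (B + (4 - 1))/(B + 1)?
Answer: 3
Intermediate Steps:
m(B) = (3 + B)/(1 + B) (m(B) = (B + 3)/(1 + B) = (3 + B)/(1 + B))
m(-3)*((1 + 5)*2) + V(3) = ((3 - 3)/(1 - 3))*((1 + 5)*2) + 3 = (0/(-2))*(6*2) + 3 = -½*0*12 + 3 = 0*12 + 3 = 0 + 3 = 3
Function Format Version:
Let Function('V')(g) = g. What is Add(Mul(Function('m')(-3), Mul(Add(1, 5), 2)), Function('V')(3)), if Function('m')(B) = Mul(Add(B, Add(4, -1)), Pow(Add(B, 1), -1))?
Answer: 3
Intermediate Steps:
Function('m')(B) = Mul(Pow(Add(1, B), -1), Add(3, B)) (Function('m')(B) = Mul(Add(B, 3), Pow(Add(1, B), -1)) = Mul(Add(3, B), Pow(Add(1, B), -1)) = Mul(Pow(Add(1, B), -1), Add(3, B)))
Add(Mul(Function('m')(-3), Mul(Add(1, 5), 2)), Function('V')(3)) = Add(Mul(Mul(Pow(Add(1, -3), -1), Add(3, -3)), Mul(Add(1, 5), 2)), 3) = Add(Mul(Mul(Pow(-2, -1), 0), Mul(6, 2)), 3) = Add(Mul(Mul(Rational(-1, 2), 0), 12), 3) = Add(Mul(0, 12), 3) = Add(0, 3) = 3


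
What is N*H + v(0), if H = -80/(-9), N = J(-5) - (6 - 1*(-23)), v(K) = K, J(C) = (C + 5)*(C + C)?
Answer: -2320/9 ≈ -257.78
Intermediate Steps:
J(C) = 2*C*(5 + C) (J(C) = (5 + C)*(2*C) = 2*C*(5 + C))
N = -29 (N = 2*(-5)*(5 - 5) - (6 - 1*(-23)) = 2*(-5)*0 - (6 + 23) = 0 - 1*29 = 0 - 29 = -29)
H = 80/9 (H = -80*(-⅑) = 80/9 ≈ 8.8889)
N*H + v(0) = -29*80/9 + 0 = -2320/9 + 0 = -2320/9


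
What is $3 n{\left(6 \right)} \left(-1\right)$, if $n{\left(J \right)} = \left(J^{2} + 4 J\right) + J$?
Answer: $-198$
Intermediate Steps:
$n{\left(J \right)} = J^{2} + 5 J$
$3 n{\left(6 \right)} \left(-1\right) = 3 \cdot 6 \left(5 + 6\right) \left(-1\right) = 3 \cdot 6 \cdot 11 \left(-1\right) = 3 \cdot 66 \left(-1\right) = 198 \left(-1\right) = -198$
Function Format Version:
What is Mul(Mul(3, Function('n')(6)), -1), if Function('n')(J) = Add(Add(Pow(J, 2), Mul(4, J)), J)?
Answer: -198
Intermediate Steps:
Function('n')(J) = Add(Pow(J, 2), Mul(5, J))
Mul(Mul(3, Function('n')(6)), -1) = Mul(Mul(3, Mul(6, Add(5, 6))), -1) = Mul(Mul(3, Mul(6, 11)), -1) = Mul(Mul(3, 66), -1) = Mul(198, -1) = -198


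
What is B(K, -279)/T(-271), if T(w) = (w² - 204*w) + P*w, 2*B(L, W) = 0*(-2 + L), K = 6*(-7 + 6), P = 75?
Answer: 0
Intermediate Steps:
K = -6 (K = 6*(-1) = -6)
B(L, W) = 0 (B(L, W) = (0*(-2 + L))/2 = (½)*0 = 0)
T(w) = w² - 129*w (T(w) = (w² - 204*w) + 75*w = w² - 129*w)
B(K, -279)/T(-271) = 0/((-271*(-129 - 271))) = 0/((-271*(-400))) = 0/108400 = 0*(1/108400) = 0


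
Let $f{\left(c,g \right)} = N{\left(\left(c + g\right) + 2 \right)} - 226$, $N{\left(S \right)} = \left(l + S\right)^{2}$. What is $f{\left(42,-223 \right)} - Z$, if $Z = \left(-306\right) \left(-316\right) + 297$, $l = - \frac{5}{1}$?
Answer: $-63363$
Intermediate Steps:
$l = -5$ ($l = \left(-5\right) 1 = -5$)
$Z = 96993$ ($Z = 96696 + 297 = 96993$)
$N{\left(S \right)} = \left(-5 + S\right)^{2}$
$f{\left(c,g \right)} = -226 + \left(-3 + c + g\right)^{2}$ ($f{\left(c,g \right)} = \left(-5 + \left(\left(c + g\right) + 2\right)\right)^{2} - 226 = \left(-5 + \left(2 + c + g\right)\right)^{2} - 226 = \left(-3 + c + g\right)^{2} - 226 = -226 + \left(-3 + c + g\right)^{2}$)
$f{\left(42,-223 \right)} - Z = \left(-226 + \left(-3 + 42 - 223\right)^{2}\right) - 96993 = \left(-226 + \left(-184\right)^{2}\right) - 96993 = \left(-226 + 33856\right) - 96993 = 33630 - 96993 = -63363$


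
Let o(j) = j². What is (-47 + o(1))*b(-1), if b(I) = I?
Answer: 46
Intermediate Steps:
(-47 + o(1))*b(-1) = (-47 + 1²)*(-1) = (-47 + 1)*(-1) = -46*(-1) = 46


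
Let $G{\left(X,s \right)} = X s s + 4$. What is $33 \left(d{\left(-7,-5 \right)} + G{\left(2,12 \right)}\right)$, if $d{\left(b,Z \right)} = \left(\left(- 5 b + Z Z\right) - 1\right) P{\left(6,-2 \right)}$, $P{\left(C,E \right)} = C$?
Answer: $21318$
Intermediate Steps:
$d{\left(b,Z \right)} = -6 - 30 b + 6 Z^{2}$ ($d{\left(b,Z \right)} = \left(\left(- 5 b + Z Z\right) - 1\right) 6 = \left(\left(- 5 b + Z^{2}\right) - 1\right) 6 = \left(\left(Z^{2} - 5 b\right) - 1\right) 6 = \left(-1 + Z^{2} - 5 b\right) 6 = -6 - 30 b + 6 Z^{2}$)
$G{\left(X,s \right)} = 4 + X s^{2}$ ($G{\left(X,s \right)} = X s^{2} + 4 = 4 + X s^{2}$)
$33 \left(d{\left(-7,-5 \right)} + G{\left(2,12 \right)}\right) = 33 \left(\left(-6 - -210 + 6 \left(-5\right)^{2}\right) + \left(4 + 2 \cdot 12^{2}\right)\right) = 33 \left(\left(-6 + 210 + 6 \cdot 25\right) + \left(4 + 2 \cdot 144\right)\right) = 33 \left(\left(-6 + 210 + 150\right) + \left(4 + 288\right)\right) = 33 \left(354 + 292\right) = 33 \cdot 646 = 21318$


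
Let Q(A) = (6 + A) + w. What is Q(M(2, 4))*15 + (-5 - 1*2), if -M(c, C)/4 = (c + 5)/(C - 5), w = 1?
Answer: 518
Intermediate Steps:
M(c, C) = -4*(5 + c)/(-5 + C) (M(c, C) = -4*(c + 5)/(C - 5) = -4*(5 + c)/(-5 + C))
Q(A) = 7 + A (Q(A) = (6 + A) + 1 = 7 + A)
Q(M(2, 4))*15 + (-5 - 1*2) = (7 + 4*(-5 - 1*2)/(-5 + 4))*15 + (-5 - 1*2) = (7 + 4*(-5 - 2)/(-1))*15 + (-5 - 2) = (7 + 4*(-1)*(-7))*15 - 7 = (7 + 28)*15 - 7 = 35*15 - 7 = 525 - 7 = 518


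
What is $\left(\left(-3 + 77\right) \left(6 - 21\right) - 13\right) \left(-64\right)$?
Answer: $71872$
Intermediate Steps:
$\left(\left(-3 + 77\right) \left(6 - 21\right) - 13\right) \left(-64\right) = \left(74 \left(-15\right) - 13\right) \left(-64\right) = \left(-1110 - 13\right) \left(-64\right) = \left(-1123\right) \left(-64\right) = 71872$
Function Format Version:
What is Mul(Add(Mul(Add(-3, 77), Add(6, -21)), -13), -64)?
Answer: 71872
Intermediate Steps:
Mul(Add(Mul(Add(-3, 77), Add(6, -21)), -13), -64) = Mul(Add(Mul(74, -15), -13), -64) = Mul(Add(-1110, -13), -64) = Mul(-1123, -64) = 71872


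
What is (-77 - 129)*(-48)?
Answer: 9888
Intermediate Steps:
(-77 - 129)*(-48) = -206*(-48) = 9888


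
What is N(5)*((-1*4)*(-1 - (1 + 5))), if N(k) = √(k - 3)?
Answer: 28*√2 ≈ 39.598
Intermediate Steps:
N(k) = √(-3 + k)
N(5)*((-1*4)*(-1 - (1 + 5))) = √(-3 + 5)*((-1*4)*(-1 - (1 + 5))) = √2*(-4*(-1 - 1*6)) = √2*(-4*(-1 - 6)) = √2*(-4*(-7)) = √2*28 = 28*√2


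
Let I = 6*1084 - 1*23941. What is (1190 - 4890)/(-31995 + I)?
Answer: 25/334 ≈ 0.074850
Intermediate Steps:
I = -17437 (I = 6504 - 23941 = -17437)
(1190 - 4890)/(-31995 + I) = (1190 - 4890)/(-31995 - 17437) = -3700/(-49432) = -3700*(-1/49432) = 25/334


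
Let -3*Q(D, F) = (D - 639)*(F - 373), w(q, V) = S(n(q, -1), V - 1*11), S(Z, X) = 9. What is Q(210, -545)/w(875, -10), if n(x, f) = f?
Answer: -14586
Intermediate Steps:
w(q, V) = 9
Q(D, F) = -(-639 + D)*(-373 + F)/3 (Q(D, F) = -(D - 639)*(F - 373)/3 = -(-639 + D)*(-373 + F)/3)
Q(210, -545)/w(875, -10) = (-79449 + 213*(-545) + (373/3)*210 - ⅓*210*(-545))/9 = (-79449 - 116085 + 26110 + 38150)*(⅑) = -131274*⅑ = -14586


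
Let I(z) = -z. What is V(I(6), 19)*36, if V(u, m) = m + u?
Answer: 468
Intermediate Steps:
V(I(6), 19)*36 = (19 - 1*6)*36 = (19 - 6)*36 = 13*36 = 468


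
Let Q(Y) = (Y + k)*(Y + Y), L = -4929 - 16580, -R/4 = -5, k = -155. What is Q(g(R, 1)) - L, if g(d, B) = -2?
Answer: 22137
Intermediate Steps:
R = 20 (R = -4*(-5) = 20)
L = -21509
Q(Y) = 2*Y*(-155 + Y) (Q(Y) = (Y - 155)*(Y + Y) = (-155 + Y)*(2*Y) = 2*Y*(-155 + Y))
Q(g(R, 1)) - L = 2*(-2)*(-155 - 2) - 1*(-21509) = 2*(-2)*(-157) + 21509 = 628 + 21509 = 22137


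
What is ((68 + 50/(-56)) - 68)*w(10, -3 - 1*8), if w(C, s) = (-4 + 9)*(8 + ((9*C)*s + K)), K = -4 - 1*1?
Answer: 17625/4 ≈ 4406.3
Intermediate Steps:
K = -5 (K = -4 - 1 = -5)
w(C, s) = 15 + 45*C*s (w(C, s) = (-4 + 9)*(8 + ((9*C)*s - 5)) = 5*(8 + (9*C*s - 5)) = 5*(8 + (-5 + 9*C*s)) = 5*(3 + 9*C*s) = 15 + 45*C*s)
((68 + 50/(-56)) - 68)*w(10, -3 - 1*8) = ((68 + 50/(-56)) - 68)*(15 + 45*10*(-3 - 1*8)) = ((68 + 50*(-1/56)) - 68)*(15 + 45*10*(-3 - 8)) = ((68 - 25/28) - 68)*(15 + 45*10*(-11)) = (1879/28 - 68)*(15 - 4950) = -25/28*(-4935) = 17625/4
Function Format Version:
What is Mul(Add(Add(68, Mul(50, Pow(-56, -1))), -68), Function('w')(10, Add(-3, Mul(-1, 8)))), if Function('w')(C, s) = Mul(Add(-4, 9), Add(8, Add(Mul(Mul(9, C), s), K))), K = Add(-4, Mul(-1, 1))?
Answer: Rational(17625, 4) ≈ 4406.3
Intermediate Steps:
K = -5 (K = Add(-4, -1) = -5)
Function('w')(C, s) = Add(15, Mul(45, C, s)) (Function('w')(C, s) = Mul(Add(-4, 9), Add(8, Add(Mul(Mul(9, C), s), -5))) = Mul(5, Add(8, Add(Mul(9, C, s), -5))) = Mul(5, Add(8, Add(-5, Mul(9, C, s)))) = Mul(5, Add(3, Mul(9, C, s))) = Add(15, Mul(45, C, s)))
Mul(Add(Add(68, Mul(50, Pow(-56, -1))), -68), Function('w')(10, Add(-3, Mul(-1, 8)))) = Mul(Add(Add(68, Mul(50, Pow(-56, -1))), -68), Add(15, Mul(45, 10, Add(-3, Mul(-1, 8))))) = Mul(Add(Add(68, Mul(50, Rational(-1, 56))), -68), Add(15, Mul(45, 10, Add(-3, -8)))) = Mul(Add(Add(68, Rational(-25, 28)), -68), Add(15, Mul(45, 10, -11))) = Mul(Add(Rational(1879, 28), -68), Add(15, -4950)) = Mul(Rational(-25, 28), -4935) = Rational(17625, 4)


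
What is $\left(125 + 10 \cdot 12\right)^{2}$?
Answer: $60025$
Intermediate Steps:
$\left(125 + 10 \cdot 12\right)^{2} = \left(125 + 120\right)^{2} = 245^{2} = 60025$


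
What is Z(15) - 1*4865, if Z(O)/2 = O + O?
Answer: -4805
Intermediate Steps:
Z(O) = 4*O (Z(O) = 2*(O + O) = 2*(2*O) = 4*O)
Z(15) - 1*4865 = 4*15 - 1*4865 = 60 - 4865 = -4805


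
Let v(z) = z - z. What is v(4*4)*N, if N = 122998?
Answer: 0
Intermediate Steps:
v(z) = 0
v(4*4)*N = 0*122998 = 0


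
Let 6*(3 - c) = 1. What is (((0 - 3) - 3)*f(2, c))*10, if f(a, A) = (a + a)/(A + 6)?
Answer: -1440/53 ≈ -27.170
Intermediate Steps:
c = 17/6 (c = 3 - ⅙*1 = 3 - ⅙ = 17/6 ≈ 2.8333)
f(a, A) = 2*a/(6 + A) (f(a, A) = (2*a)/(6 + A) = 2*a/(6 + A))
(((0 - 3) - 3)*f(2, c))*10 = (((0 - 3) - 3)*(2*2/(6 + 17/6)))*10 = ((-3 - 3)*(2*2/(53/6)))*10 = -12*2*6/53*10 = -6*24/53*10 = -144/53*10 = -1440/53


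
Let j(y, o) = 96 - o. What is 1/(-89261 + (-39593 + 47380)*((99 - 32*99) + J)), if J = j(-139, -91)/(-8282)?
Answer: -8282/198666461217 ≈ -4.1688e-8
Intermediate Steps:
J = -187/8282 (J = (96 - 1*(-91))/(-8282) = (96 + 91)*(-1/8282) = 187*(-1/8282) = -187/8282 ≈ -0.022579)
1/(-89261 + (-39593 + 47380)*((99 - 32*99) + J)) = 1/(-89261 + (-39593 + 47380)*((99 - 32*99) - 187/8282)) = 1/(-89261 + 7787*((99 - 3168) - 187/8282)) = 1/(-89261 + 7787*(-3069 - 187/8282)) = 1/(-89261 + 7787*(-25417645/8282)) = 1/(-89261 - 197927201615/8282) = 1/(-198666461217/8282) = -8282/198666461217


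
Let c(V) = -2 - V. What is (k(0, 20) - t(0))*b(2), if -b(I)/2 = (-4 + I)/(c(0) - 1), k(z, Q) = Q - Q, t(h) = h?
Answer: 0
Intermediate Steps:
k(z, Q) = 0
b(I) = -8/3 + 2*I/3 (b(I) = -2*(-4 + I)/((-2 - 1*0) - 1) = -2*(-4 + I)/((-2 + 0) - 1) = -2*(-4 + I)/(-2 - 1) = -2*(-4 + I)/(-3) = -2*(-4 + I)*(-1)/3 = -2*(4/3 - I/3) = -8/3 + 2*I/3)
(k(0, 20) - t(0))*b(2) = (0 - 1*0)*(-8/3 + (⅔)*2) = (0 + 0)*(-8/3 + 4/3) = 0*(-4/3) = 0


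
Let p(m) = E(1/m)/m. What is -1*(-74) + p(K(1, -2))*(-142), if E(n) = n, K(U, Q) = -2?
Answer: 77/2 ≈ 38.500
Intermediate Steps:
p(m) = m⁻² (p(m) = (1/m)/m = 1/(m*m) = m⁻²)
-1*(-74) + p(K(1, -2))*(-142) = -1*(-74) - 142/(-2)² = 74 + (¼)*(-142) = 74 - 71/2 = 77/2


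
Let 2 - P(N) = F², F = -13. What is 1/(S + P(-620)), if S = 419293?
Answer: 1/419126 ≈ 2.3859e-6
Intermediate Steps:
P(N) = -167 (P(N) = 2 - 1*(-13)² = 2 - 1*169 = 2 - 169 = -167)
1/(S + P(-620)) = 1/(419293 - 167) = 1/419126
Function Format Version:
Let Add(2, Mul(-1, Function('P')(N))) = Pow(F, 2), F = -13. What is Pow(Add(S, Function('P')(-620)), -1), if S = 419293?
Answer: Rational(1, 419126) ≈ 2.3859e-6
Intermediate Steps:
Function('P')(N) = -167 (Function('P')(N) = Add(2, Mul(-1, Pow(-13, 2))) = Add(2, Mul(-1, 169)) = Add(2, -169) = -167)
Pow(Add(S, Function('P')(-620)), -1) = Pow(Add(419293, -167), -1) = Pow(419126, -1) = Rational(1, 419126)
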